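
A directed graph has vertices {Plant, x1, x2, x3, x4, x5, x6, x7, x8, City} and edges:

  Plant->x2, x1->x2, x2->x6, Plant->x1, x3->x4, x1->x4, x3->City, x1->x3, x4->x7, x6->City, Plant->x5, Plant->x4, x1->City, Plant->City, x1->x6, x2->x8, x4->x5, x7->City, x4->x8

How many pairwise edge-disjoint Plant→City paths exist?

Assign every edge capacity 1; by Menger, the answer equals the max flow.
Path Plant→City (+1); total 1.
Path Plant→x1→City (+1); total 2.
Path Plant→x2→x6→City (+1); total 3.
Path Plant→x4→x7→City (+1); total 4.
No residual Plant→City path; max flow = 4.
Certifying cut of size 4: {Plant→City, Plant→x1, Plant→x2, Plant→x4}.

4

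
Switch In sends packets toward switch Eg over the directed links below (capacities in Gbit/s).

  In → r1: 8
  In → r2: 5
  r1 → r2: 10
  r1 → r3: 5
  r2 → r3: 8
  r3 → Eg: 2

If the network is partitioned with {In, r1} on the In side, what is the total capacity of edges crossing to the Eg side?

20

Edges leaving {In, r1}: In→r2 (5), r1→r2 (10), r1→r3 (5).
Cut capacity = 5 + 10 + 5 = 20.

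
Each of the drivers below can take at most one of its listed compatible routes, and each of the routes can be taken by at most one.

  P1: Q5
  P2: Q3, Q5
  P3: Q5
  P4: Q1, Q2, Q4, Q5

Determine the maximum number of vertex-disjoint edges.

3

Unit-capacity flow: source→left, listed edges, right→sink; max matching = max flow.
Augmenting path P1→Q5 (+1); matched 1.
Augmenting path P2→Q3 (+1); matched 2.
Augmenting path P4→Q1 (+1); matched 3.
No augmenting path remains; maximum matching = 3.
König certificate: {P2, P4, Q5} is a vertex cover of size 3 (every listed pair touches it), so no matching can be larger.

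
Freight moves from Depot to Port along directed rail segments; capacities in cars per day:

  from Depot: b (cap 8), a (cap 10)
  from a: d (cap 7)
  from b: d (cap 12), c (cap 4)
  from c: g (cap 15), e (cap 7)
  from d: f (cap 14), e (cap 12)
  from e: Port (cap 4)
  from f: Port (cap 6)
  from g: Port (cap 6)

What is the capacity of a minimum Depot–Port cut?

14

Augment Depot→a→d→e→Port: bottleneck 4, flow now 4.
Augment Depot→a→d→f→Port: bottleneck 3, flow now 7.
Augment Depot→b→c→g→Port: bottleneck 4, flow now 11.
Augment Depot→b→d→f→Port: bottleneck 3, flow now 14.
No augmenting path remains; maximum flow = 14.
By max-flow min-cut, the minimum cut capacity equals the max flow.
In the residual graph, reachable from Depot: {Depot, a, b, d, e, f}.
Min-cut edges: b→c (4), e→Port (4), f→Port (6); capacity 4 + 4 + 6 = 14.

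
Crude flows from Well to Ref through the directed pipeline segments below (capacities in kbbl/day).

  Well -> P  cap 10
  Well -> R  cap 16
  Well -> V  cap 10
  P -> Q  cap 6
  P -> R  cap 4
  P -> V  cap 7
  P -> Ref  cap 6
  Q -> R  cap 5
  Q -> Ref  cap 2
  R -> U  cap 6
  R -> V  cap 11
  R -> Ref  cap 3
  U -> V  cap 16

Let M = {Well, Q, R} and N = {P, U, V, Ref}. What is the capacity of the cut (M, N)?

42

Edges leaving {Well, Q, R}: Well→P (10), Well→V (10), Q→Ref (2), R→U (6), R→V (11), R→Ref (3).
Cut capacity = 10 + 10 + 2 + 6 + 11 + 3 = 42.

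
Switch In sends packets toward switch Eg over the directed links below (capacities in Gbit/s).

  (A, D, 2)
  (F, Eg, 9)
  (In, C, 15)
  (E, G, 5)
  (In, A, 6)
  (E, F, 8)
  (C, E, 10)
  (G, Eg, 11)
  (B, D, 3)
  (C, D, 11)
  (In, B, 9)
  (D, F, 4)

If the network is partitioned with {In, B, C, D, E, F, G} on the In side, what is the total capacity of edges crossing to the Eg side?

Edges leaving {In, B, C, D, E, F, G}: In→A (6), F→Eg (9), G→Eg (11).
Cut capacity = 6 + 9 + 11 = 26.

26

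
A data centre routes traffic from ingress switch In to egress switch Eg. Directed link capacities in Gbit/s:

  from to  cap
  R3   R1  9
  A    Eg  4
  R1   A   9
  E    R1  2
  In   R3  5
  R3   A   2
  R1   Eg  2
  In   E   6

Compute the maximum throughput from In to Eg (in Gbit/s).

6

Augment In→R3→A→Eg: bottleneck 2, flow now 2.
Augment In→R3→R1→Eg: bottleneck 2, flow now 4.
Augment In→R3→R1→A→Eg: bottleneck 1, flow now 5.
Augment In→E→R1→A→Eg: bottleneck 1, flow now 6.
No augmenting path remains; maximum flow = 6.
In the residual graph, reachable from In: {In, R3, E, A, R1}.
Min-cut edges: A→Eg (4), R1→Eg (2); capacity 4 + 2 = 6.
This cut is saturated, so no flow can exceed 6.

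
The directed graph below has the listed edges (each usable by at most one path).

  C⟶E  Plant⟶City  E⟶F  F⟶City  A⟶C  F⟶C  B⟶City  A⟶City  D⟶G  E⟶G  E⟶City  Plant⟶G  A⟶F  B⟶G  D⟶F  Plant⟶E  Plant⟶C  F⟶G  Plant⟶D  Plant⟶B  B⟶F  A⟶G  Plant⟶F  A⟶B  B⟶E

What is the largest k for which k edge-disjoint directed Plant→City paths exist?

4

Assign every edge capacity 1; by Menger, the answer equals the max flow.
Path Plant→City (+1); total 1.
Path Plant→B→City (+1); total 2.
Path Plant→E→City (+1); total 3.
Path Plant→F→City (+1); total 4.
No residual Plant→City path; max flow = 4.
Certifying cut of size 4: {E→City, F→City, Plant→B, Plant→City}.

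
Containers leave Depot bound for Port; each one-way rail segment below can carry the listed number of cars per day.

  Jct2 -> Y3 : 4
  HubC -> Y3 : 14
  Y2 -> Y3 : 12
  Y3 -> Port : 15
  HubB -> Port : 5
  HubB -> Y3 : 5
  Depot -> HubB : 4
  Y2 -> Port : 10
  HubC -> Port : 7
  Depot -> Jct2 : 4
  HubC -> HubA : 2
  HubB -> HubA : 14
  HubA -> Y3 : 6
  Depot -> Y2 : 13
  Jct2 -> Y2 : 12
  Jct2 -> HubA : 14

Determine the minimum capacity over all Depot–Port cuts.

Augment Depot→HubB→Port: bottleneck 4, flow now 4.
Augment Depot→Y2→Port: bottleneck 10, flow now 14.
Augment Depot→Jct2→Y3→Port: bottleneck 4, flow now 18.
Augment Depot→Y2→Y3→Port: bottleneck 3, flow now 21.
No augmenting path remains; maximum flow = 21.
By max-flow min-cut, the minimum cut capacity equals the max flow.
In the residual graph, reachable from Depot: {Depot}.
Min-cut edges: Depot→Jct2 (4), Depot→HubB (4), Depot→Y2 (13); capacity 4 + 4 + 13 = 21.

21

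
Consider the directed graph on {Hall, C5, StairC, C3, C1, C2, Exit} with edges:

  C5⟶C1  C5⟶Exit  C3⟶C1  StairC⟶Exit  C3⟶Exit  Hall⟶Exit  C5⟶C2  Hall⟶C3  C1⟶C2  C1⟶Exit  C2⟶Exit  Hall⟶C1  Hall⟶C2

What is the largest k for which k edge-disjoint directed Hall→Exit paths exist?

4

Assign every edge capacity 1; by Menger, the answer equals the max flow.
Path Hall→Exit (+1); total 1.
Path Hall→C3→Exit (+1); total 2.
Path Hall→C1→Exit (+1); total 3.
Path Hall→C2→Exit (+1); total 4.
No residual Hall→Exit path; max flow = 4.
Certifying cut of size 4: {Hall→C1, Hall→C2, Hall→C3, Hall→Exit}.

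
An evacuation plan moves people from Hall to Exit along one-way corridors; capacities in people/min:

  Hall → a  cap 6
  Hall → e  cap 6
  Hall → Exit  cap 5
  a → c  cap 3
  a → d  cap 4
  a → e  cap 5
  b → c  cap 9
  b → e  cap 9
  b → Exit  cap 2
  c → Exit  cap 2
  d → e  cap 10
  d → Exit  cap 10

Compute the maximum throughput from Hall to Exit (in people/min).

11

Augment Hall→Exit: bottleneck 5, flow now 5.
Augment Hall→a→c→Exit: bottleneck 2, flow now 7.
Augment Hall→a→d→Exit: bottleneck 4, flow now 11.
No augmenting path remains; maximum flow = 11.
In the residual graph, reachable from Hall: {Hall, e}.
Min-cut edges: Hall→a (6), Hall→Exit (5); capacity 6 + 5 = 11.
This cut is saturated, so no flow can exceed 11.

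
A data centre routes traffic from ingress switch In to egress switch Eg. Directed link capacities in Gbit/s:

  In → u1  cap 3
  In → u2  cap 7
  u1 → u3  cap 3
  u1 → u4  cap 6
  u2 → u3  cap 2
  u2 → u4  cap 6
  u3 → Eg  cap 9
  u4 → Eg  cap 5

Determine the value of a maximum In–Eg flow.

10

Augment In→u1→u3→Eg: bottleneck 3, flow now 3.
Augment In→u2→u3→Eg: bottleneck 2, flow now 5.
Augment In→u2→u4→Eg: bottleneck 5, flow now 10.
No augmenting path remains; maximum flow = 10.
In the residual graph, reachable from In: {In}.
Min-cut edges: In→u1 (3), In→u2 (7); capacity 3 + 7 = 10.
This cut is saturated, so no flow can exceed 10.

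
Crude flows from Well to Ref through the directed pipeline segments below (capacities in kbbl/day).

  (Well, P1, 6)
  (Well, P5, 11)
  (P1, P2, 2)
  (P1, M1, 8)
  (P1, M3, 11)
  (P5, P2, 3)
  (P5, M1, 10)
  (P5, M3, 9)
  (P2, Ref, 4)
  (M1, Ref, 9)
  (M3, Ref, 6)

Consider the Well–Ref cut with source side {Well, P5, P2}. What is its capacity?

29

Edges leaving {Well, P5, P2}: Well→P1 (6), P5→M1 (10), P5→M3 (9), P2→Ref (4).
Cut capacity = 6 + 10 + 9 + 4 = 29.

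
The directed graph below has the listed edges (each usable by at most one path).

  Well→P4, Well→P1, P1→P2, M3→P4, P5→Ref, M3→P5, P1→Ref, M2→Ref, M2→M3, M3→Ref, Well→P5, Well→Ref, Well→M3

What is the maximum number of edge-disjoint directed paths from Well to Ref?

4

Assign every edge capacity 1; by Menger, the answer equals the max flow.
Path Well→Ref (+1); total 1.
Path Well→P1→Ref (+1); total 2.
Path Well→P5→Ref (+1); total 3.
Path Well→M3→Ref (+1); total 4.
No residual Well→Ref path; max flow = 4.
Certifying cut of size 4: {Well→M3, Well→P1, Well→P5, Well→Ref}.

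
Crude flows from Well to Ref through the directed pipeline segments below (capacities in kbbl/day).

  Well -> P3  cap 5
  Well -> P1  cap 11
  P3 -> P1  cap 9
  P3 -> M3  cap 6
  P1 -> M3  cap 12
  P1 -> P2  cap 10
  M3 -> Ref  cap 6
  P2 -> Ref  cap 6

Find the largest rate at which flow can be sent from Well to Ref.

12

Augment Well→P3→M3→Ref: bottleneck 5, flow now 5.
Augment Well→P1→M3→Ref: bottleneck 1, flow now 6.
Augment Well→P1→P2→Ref: bottleneck 6, flow now 12.
No augmenting path remains; maximum flow = 12.
In the residual graph, reachable from Well: {Well, P3, P1, M3, P2}.
Min-cut edges: M3→Ref (6), P2→Ref (6); capacity 6 + 6 = 12.
This cut is saturated, so no flow can exceed 12.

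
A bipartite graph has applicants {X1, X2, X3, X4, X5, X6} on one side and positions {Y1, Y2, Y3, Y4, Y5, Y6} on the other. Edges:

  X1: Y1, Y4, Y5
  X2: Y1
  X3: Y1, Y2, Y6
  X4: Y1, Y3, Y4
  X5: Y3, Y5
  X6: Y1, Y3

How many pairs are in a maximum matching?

Unit-capacity flow: source→left, listed edges, right→sink; max matching = max flow.
Augmenting path X1→Y1 (+1); matched 1.
Augmenting path X3→Y2 (+1); matched 2.
Augmenting path X4→Y3 (+1); matched 3.
Augmenting path X5→Y5 (+1); matched 4.
Augmenting path X2→Y1→X1→Y4 (+1); matched 5.
No augmenting path remains; maximum matching = 5.
König certificate: {X3, Y1, Y3, Y4, Y5} is a vertex cover of size 5 (every listed pair touches it), so no matching can be larger.

5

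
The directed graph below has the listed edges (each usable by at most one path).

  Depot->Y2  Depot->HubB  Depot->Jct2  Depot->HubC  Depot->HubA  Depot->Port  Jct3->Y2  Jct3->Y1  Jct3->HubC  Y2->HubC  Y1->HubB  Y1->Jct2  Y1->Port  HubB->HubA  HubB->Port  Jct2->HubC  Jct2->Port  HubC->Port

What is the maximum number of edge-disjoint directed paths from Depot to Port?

4

Assign every edge capacity 1; by Menger, the answer equals the max flow.
Path Depot→Port (+1); total 1.
Path Depot→HubB→Port (+1); total 2.
Path Depot→Jct2→Port (+1); total 3.
Path Depot→HubC→Port (+1); total 4.
No residual Depot→Port path; max flow = 4.
Certifying cut of size 4: {Depot→HubB, Depot→Jct2, Depot→Port, HubC→Port}.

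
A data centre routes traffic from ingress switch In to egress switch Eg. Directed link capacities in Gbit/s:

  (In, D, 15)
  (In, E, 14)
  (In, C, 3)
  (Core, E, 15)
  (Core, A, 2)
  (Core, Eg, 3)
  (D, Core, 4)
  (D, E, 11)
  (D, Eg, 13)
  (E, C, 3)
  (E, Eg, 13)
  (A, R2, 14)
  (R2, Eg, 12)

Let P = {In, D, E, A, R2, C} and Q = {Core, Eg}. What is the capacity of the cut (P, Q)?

Edges leaving {In, D, E, A, R2, C}: D→Core (4), D→Eg (13), E→Eg (13), R2→Eg (12).
Cut capacity = 4 + 13 + 13 + 12 = 42.

42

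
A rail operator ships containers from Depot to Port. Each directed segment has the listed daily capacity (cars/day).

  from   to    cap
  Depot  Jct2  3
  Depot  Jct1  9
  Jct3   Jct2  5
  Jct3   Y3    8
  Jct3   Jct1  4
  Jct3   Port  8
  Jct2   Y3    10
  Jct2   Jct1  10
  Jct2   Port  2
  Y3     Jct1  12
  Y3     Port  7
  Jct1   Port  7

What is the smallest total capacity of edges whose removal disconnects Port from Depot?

10

Augment Depot→Jct2→Port: bottleneck 2, flow now 2.
Augment Depot→Jct1→Port: bottleneck 7, flow now 9.
Augment Depot→Jct2→Y3→Port: bottleneck 1, flow now 10.
No augmenting path remains; maximum flow = 10.
By max-flow min-cut, the minimum cut capacity equals the max flow.
In the residual graph, reachable from Depot: {Depot, Jct1}.
Min-cut edges: Depot→Jct2 (3), Jct1→Port (7); capacity 3 + 7 = 10.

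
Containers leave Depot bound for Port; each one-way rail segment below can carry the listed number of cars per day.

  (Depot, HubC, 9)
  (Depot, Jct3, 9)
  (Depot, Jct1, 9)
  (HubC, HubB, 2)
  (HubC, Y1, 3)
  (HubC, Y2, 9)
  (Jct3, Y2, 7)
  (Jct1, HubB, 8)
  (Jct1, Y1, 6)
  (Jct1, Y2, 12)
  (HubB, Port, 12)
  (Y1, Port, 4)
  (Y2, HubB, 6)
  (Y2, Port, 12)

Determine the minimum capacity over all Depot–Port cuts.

Augment Depot→HubC→HubB→Port: bottleneck 2, flow now 2.
Augment Depot→HubC→Y1→Port: bottleneck 3, flow now 5.
Augment Depot→HubC→Y2→Port: bottleneck 4, flow now 9.
Augment Depot→Jct3→Y2→Port: bottleneck 7, flow now 16.
Augment Depot→Jct1→HubB→Port: bottleneck 8, flow now 24.
Augment Depot→Jct1→Y1→Port: bottleneck 1, flow now 25.
No augmenting path remains; maximum flow = 25.
By max-flow min-cut, the minimum cut capacity equals the max flow.
In the residual graph, reachable from Depot: {Depot, Jct3}.
Min-cut edges: Depot→HubC (9), Depot→Jct1 (9), Jct3→Y2 (7); capacity 9 + 9 + 7 = 25.

25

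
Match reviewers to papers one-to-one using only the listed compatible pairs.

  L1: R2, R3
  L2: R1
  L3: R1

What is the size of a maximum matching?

Unit-capacity flow: source→left, listed edges, right→sink; max matching = max flow.
Augmenting path L1→R2 (+1); matched 1.
Augmenting path L2→R1 (+1); matched 2.
No augmenting path remains; maximum matching = 2.
König certificate: {L1, R1} is a vertex cover of size 2 (every listed pair touches it), so no matching can be larger.

2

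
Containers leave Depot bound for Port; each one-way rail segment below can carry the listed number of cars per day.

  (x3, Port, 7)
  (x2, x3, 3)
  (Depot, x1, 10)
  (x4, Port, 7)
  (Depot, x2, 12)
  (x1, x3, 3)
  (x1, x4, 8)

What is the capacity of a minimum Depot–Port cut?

13

Augment Depot→x1→x3→Port: bottleneck 3, flow now 3.
Augment Depot→x1→x4→Port: bottleneck 7, flow now 10.
Augment Depot→x2→x3→Port: bottleneck 3, flow now 13.
No augmenting path remains; maximum flow = 13.
By max-flow min-cut, the minimum cut capacity equals the max flow.
In the residual graph, reachable from Depot: {Depot, x2}.
Min-cut edges: Depot→x1 (10), x2→x3 (3); capacity 10 + 3 = 13.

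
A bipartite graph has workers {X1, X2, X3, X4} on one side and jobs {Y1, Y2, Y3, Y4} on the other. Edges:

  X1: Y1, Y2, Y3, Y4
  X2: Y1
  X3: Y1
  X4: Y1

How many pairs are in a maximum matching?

2

Unit-capacity flow: source→left, listed edges, right→sink; max matching = max flow.
Augmenting path X1→Y1 (+1); matched 1.
Augmenting path X2→Y1→X1→Y2 (+1); matched 2.
No augmenting path remains; maximum matching = 2.
König certificate: {X1, Y1} is a vertex cover of size 2 (every listed pair touches it), so no matching can be larger.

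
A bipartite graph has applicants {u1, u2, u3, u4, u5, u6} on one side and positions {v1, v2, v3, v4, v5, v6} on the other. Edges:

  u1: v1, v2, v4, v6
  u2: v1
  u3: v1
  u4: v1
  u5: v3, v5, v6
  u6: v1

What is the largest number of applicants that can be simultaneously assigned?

Unit-capacity flow: source→left, listed edges, right→sink; max matching = max flow.
Augmenting path u1→v1 (+1); matched 1.
Augmenting path u5→v3 (+1); matched 2.
Augmenting path u2→v1→u1→v2 (+1); matched 3.
No augmenting path remains; maximum matching = 3.
König certificate: {u1, u5, v1} is a vertex cover of size 3 (every listed pair touches it), so no matching can be larger.

3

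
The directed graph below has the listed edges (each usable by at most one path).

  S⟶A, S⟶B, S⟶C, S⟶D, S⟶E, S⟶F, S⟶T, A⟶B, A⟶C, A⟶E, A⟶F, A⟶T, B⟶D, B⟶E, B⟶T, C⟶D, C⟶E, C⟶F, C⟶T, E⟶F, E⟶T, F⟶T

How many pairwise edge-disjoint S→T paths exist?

Assign every edge capacity 1; by Menger, the answer equals the max flow.
Path S→T (+1); total 1.
Path S→A→T (+1); total 2.
Path S→B→T (+1); total 3.
Path S→C→T (+1); total 4.
Path S→E→T (+1); total 5.
Path S→F→T (+1); total 6.
No residual S→T path; max flow = 6.
Certifying cut of size 6: {S→A, S→B, S→C, S→E, S→F, S→T}.

6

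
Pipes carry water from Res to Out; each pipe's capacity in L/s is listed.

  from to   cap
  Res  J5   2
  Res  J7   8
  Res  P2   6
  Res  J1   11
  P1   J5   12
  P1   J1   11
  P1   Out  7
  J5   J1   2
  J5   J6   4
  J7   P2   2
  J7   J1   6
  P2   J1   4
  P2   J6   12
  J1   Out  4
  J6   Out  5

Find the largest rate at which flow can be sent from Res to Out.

Augment Res→J1→Out: bottleneck 4, flow now 4.
Augment Res→J5→J6→Out: bottleneck 2, flow now 6.
Augment Res→P2→J6→Out: bottleneck 3, flow now 9.
No augmenting path remains; maximum flow = 9.
In the residual graph, reachable from Res: {Res, J5, J7, P2, J1, J6}.
Min-cut edges: J1→Out (4), J6→Out (5); capacity 4 + 5 = 9.
This cut is saturated, so no flow can exceed 9.

9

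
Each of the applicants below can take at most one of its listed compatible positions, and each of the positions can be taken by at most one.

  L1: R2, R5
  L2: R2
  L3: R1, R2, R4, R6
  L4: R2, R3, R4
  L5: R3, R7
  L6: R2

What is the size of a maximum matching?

5

Unit-capacity flow: source→left, listed edges, right→sink; max matching = max flow.
Augmenting path L1→R2 (+1); matched 1.
Augmenting path L3→R1 (+1); matched 2.
Augmenting path L4→R3 (+1); matched 3.
Augmenting path L5→R7 (+1); matched 4.
Augmenting path L2→R2→L1→R5 (+1); matched 5.
No augmenting path remains; maximum matching = 5.
König certificate: {L1, L3, L4, L5, R2} is a vertex cover of size 5 (every listed pair touches it), so no matching can be larger.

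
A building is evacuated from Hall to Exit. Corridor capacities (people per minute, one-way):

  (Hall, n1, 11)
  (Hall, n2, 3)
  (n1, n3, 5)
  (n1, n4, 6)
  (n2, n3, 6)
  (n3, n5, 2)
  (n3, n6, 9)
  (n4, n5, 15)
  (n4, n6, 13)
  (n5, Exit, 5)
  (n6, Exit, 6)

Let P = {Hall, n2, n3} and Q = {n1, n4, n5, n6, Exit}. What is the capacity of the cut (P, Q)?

Edges leaving {Hall, n2, n3}: Hall→n1 (11), n3→n5 (2), n3→n6 (9).
Cut capacity = 11 + 2 + 9 = 22.

22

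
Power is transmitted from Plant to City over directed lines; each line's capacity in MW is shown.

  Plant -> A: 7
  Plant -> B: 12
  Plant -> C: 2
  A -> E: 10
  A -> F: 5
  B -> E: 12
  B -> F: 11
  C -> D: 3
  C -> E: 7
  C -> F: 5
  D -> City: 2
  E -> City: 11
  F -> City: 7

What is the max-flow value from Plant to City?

20

Augment Plant→A→E→City: bottleneck 7, flow now 7.
Augment Plant→B→E→City: bottleneck 4, flow now 11.
Augment Plant→B→F→City: bottleneck 7, flow now 18.
Augment Plant→C→D→City: bottleneck 2, flow now 20.
No augmenting path remains; maximum flow = 20.
In the residual graph, reachable from Plant: {Plant, A, B, E, F}.
Min-cut edges: Plant→C (2), E→City (11), F→City (7); capacity 2 + 11 + 7 = 20.
This cut is saturated, so no flow can exceed 20.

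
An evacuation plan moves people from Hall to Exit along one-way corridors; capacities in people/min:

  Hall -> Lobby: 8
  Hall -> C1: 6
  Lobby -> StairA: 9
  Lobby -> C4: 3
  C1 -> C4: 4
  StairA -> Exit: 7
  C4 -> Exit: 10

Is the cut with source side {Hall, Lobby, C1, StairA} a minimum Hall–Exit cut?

No — its capacity is 14, but the minimum cut has capacity 12.

Given cut capacity: 3 + 4 + 7 = 14.
Augment Hall→Lobby→StairA→Exit: bottleneck 7, flow now 7.
Augment Hall→Lobby→C4→Exit: bottleneck 1, flow now 8.
Augment Hall→C1→C4→Exit: bottleneck 4, flow now 12.
No augmenting path remains; maximum flow = 12.
In the residual graph, reachable from Hall: {Hall, C1}.
Min-cut edges: Hall→Lobby (8), C1→C4 (4); capacity 8 + 4 = 12.
Cut capacity 14 exceeds the max flow 12, so it is not minimum.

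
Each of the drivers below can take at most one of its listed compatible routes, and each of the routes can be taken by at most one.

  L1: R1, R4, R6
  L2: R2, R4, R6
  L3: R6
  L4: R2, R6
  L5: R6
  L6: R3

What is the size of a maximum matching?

5

Unit-capacity flow: source→left, listed edges, right→sink; max matching = max flow.
Augmenting path L1→R1 (+1); matched 1.
Augmenting path L2→R2 (+1); matched 2.
Augmenting path L3→R6 (+1); matched 3.
Augmenting path L6→R3 (+1); matched 4.
Augmenting path L4→R2→L2→R4 (+1); matched 5.
No augmenting path remains; maximum matching = 5.
König certificate: {L1, L2, L4, L6, R6} is a vertex cover of size 5 (every listed pair touches it), so no matching can be larger.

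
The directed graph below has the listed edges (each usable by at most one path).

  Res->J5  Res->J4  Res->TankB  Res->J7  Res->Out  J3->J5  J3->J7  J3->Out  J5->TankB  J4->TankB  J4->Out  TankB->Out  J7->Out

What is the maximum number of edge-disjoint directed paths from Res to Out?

Assign every edge capacity 1; by Menger, the answer equals the max flow.
Path Res→Out (+1); total 1.
Path Res→J4→Out (+1); total 2.
Path Res→TankB→Out (+1); total 3.
Path Res→J7→Out (+1); total 4.
No residual Res→Out path; max flow = 4.
Certifying cut of size 4: {Res→J4, Res→J7, Res→Out, TankB→Out}.

4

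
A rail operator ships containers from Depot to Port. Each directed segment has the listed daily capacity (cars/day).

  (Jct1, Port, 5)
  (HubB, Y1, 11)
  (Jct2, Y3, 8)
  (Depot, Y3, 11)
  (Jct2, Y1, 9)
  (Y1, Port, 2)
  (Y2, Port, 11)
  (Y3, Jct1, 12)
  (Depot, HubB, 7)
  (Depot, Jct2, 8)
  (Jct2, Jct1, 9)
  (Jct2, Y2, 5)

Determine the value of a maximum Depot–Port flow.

12

Augment Depot→Jct2→Jct1→Port: bottleneck 5, flow now 5.
Augment Depot→Jct2→Y2→Port: bottleneck 3, flow now 8.
Augment Depot→HubB→Y1→Port: bottleneck 2, flow now 10.
Augment Depot→Y3→Jct1→Jct2→Y2→Port: bottleneck 2, flow now 12. (uses reverse residual edge)
No augmenting path remains; maximum flow = 12.
In the residual graph, reachable from Depot: {Depot, Jct2, Y3, HubB, Jct1, Y1}.
Min-cut edges: Jct2→Y2 (5), Jct1→Port (5), Y1→Port (2); capacity 5 + 5 + 2 = 12.
This cut is saturated, so no flow can exceed 12.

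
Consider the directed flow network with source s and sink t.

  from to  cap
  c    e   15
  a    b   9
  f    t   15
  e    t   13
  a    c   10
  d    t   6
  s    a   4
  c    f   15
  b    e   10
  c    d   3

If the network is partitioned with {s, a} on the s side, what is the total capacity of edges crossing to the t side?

19

Edges leaving {s, a}: a→b (9), a→c (10).
Cut capacity = 9 + 10 = 19.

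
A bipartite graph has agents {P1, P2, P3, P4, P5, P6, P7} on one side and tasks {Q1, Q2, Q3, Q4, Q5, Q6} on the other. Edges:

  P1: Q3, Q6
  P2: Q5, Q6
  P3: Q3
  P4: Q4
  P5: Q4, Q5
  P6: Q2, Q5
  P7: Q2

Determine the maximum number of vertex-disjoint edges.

Unit-capacity flow: source→left, listed edges, right→sink; max matching = max flow.
Augmenting path P1→Q3 (+1); matched 1.
Augmenting path P2→Q5 (+1); matched 2.
Augmenting path P4→Q4 (+1); matched 3.
Augmenting path P6→Q2 (+1); matched 4.
Augmenting path P3→Q3→P1→Q6 (+1); matched 5.
No augmenting path remains; maximum matching = 5.
König certificate: {Q2, Q3, Q4, Q5, Q6} is a vertex cover of size 5 (every listed pair touches it), so no matching can be larger.

5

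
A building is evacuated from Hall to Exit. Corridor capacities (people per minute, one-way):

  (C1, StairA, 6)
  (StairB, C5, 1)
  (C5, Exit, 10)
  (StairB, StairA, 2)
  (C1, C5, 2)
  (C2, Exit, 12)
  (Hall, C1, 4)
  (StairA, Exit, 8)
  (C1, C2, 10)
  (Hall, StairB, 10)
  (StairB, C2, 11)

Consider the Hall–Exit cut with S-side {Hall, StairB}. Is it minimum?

Given cut capacity: 4 + 1 + 2 + 11 = 18.
Augment Hall→C1→C5→Exit: bottleneck 2, flow now 2.
Augment Hall→C1→StairA→Exit: bottleneck 2, flow now 4.
Augment Hall→StairB→C5→Exit: bottleneck 1, flow now 5.
Augment Hall→StairB→StairA→Exit: bottleneck 2, flow now 7.
Augment Hall→StairB→C2→Exit: bottleneck 7, flow now 14.
No augmenting path remains; maximum flow = 14.
In the residual graph, reachable from Hall: {Hall}.
Min-cut edges: Hall→C1 (4), Hall→StairB (10); capacity 4 + 10 = 14.
Cut capacity 18 exceeds the max flow 14, so it is not minimum.

No — its capacity is 18, but the minimum cut has capacity 14.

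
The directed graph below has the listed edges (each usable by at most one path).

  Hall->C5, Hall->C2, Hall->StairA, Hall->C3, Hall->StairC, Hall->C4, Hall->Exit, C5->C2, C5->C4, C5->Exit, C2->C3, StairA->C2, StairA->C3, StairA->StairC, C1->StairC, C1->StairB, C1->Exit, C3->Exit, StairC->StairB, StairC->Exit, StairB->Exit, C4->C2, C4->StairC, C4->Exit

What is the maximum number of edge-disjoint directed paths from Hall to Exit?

6

Assign every edge capacity 1; by Menger, the answer equals the max flow.
Path Hall→Exit (+1); total 1.
Path Hall→C5→Exit (+1); total 2.
Path Hall→C3→Exit (+1); total 3.
Path Hall→StairC→Exit (+1); total 4.
Path Hall→C4→Exit (+1); total 5.
Path Hall→StairA→StairC→StairB→Exit (+1); total 6.
No residual Hall→Exit path; max flow = 6.
Certifying cut of size 6: {C3→Exit, Hall→C4, Hall→C5, Hall→Exit, Hall→StairA, Hall→StairC}.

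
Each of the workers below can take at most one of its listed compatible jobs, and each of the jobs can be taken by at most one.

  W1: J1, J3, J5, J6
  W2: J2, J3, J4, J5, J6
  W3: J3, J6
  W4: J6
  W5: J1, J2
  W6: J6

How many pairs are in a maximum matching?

5

Unit-capacity flow: source→left, listed edges, right→sink; max matching = max flow.
Augmenting path W1→J1 (+1); matched 1.
Augmenting path W2→J2 (+1); matched 2.
Augmenting path W3→J3 (+1); matched 3.
Augmenting path W4→J6 (+1); matched 4.
Augmenting path W5→J1→W1→J5 (+1); matched 5.
No augmenting path remains; maximum matching = 5.
König certificate: {W1, W2, W3, W5, J6} is a vertex cover of size 5 (every listed pair touches it), so no matching can be larger.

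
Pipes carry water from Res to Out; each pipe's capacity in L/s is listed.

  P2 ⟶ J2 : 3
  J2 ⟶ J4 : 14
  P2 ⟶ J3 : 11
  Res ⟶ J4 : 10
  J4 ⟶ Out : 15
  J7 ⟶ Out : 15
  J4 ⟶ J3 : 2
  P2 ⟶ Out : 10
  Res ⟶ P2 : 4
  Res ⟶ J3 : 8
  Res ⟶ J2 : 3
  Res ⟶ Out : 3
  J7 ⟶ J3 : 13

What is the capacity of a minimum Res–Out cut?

20

Augment Res→Out: bottleneck 3, flow now 3.
Augment Res→P2→Out: bottleneck 4, flow now 7.
Augment Res→J4→Out: bottleneck 10, flow now 17.
Augment Res→J2→J4→Out: bottleneck 3, flow now 20.
No augmenting path remains; maximum flow = 20.
By max-flow min-cut, the minimum cut capacity equals the max flow.
In the residual graph, reachable from Res: {Res, J3}.
Min-cut edges: Res→J2 (3), Res→P2 (4), Res→J4 (10), Res→Out (3); capacity 3 + 4 + 10 + 3 = 20.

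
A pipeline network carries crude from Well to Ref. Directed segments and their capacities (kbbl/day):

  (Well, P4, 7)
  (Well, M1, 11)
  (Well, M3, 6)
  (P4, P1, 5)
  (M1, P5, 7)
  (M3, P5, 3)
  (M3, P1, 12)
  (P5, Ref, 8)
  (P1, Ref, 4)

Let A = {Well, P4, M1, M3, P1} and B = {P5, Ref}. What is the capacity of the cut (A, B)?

14

Edges leaving {Well, P4, M1, M3, P1}: M1→P5 (7), M3→P5 (3), P1→Ref (4).
Cut capacity = 7 + 3 + 4 = 14.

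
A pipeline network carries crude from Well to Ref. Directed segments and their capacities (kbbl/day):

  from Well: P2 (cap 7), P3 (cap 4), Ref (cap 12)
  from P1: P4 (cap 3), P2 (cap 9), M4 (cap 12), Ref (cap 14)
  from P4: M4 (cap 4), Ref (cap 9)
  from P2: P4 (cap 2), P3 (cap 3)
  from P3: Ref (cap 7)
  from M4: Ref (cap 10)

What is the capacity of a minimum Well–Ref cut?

Augment Well→Ref: bottleneck 12, flow now 12.
Augment Well→P3→Ref: bottleneck 4, flow now 16.
Augment Well→P2→P4→Ref: bottleneck 2, flow now 18.
Augment Well→P2→P3→Ref: bottleneck 3, flow now 21.
No augmenting path remains; maximum flow = 21.
By max-flow min-cut, the minimum cut capacity equals the max flow.
In the residual graph, reachable from Well: {Well, P2}.
Min-cut edges: Well→P3 (4), Well→Ref (12), P2→P4 (2), P2→P3 (3); capacity 4 + 12 + 2 + 3 = 21.

21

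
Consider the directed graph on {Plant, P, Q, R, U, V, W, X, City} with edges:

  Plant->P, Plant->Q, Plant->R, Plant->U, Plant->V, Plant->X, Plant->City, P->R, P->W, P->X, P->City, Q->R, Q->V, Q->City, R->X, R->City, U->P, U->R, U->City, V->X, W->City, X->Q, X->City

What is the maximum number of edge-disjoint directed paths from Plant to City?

Assign every edge capacity 1; by Menger, the answer equals the max flow.
Path Plant→City (+1); total 1.
Path Plant→P→City (+1); total 2.
Path Plant→Q→City (+1); total 3.
Path Plant→R→City (+1); total 4.
Path Plant→U→City (+1); total 5.
Path Plant→X→City (+1); total 6.
No residual Plant→City path; max flow = 6.
Certifying cut of size 6: {Plant→City, Plant→P, Plant→U, Q→City, R→City, X→City}.

6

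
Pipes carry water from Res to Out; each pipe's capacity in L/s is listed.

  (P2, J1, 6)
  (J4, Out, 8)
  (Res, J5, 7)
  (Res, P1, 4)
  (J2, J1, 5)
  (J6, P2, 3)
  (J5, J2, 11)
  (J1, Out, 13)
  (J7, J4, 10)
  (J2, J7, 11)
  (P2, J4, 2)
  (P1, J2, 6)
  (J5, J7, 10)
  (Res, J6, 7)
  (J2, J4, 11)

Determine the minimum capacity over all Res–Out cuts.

14

Augment Res→P1→J2→J4→Out: bottleneck 4, flow now 4.
Augment Res→J5→J7→J4→Out: bottleneck 4, flow now 8.
Augment Res→J5→J2→J1→Out: bottleneck 3, flow now 11.
Augment Res→J6→P2→J1→Out: bottleneck 3, flow now 14.
No augmenting path remains; maximum flow = 14.
By max-flow min-cut, the minimum cut capacity equals the max flow.
In the residual graph, reachable from Res: {Res, J6}.
Min-cut edges: Res→P1 (4), Res→J5 (7), J6→P2 (3); capacity 4 + 7 + 3 = 14.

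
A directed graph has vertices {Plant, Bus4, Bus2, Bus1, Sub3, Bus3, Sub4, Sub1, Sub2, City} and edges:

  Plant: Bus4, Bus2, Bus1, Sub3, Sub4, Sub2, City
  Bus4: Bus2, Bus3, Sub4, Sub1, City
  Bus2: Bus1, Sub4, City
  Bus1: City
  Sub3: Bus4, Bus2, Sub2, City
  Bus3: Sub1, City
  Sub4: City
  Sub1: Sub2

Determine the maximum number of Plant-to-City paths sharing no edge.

6

Assign every edge capacity 1; by Menger, the answer equals the max flow.
Path Plant→City (+1); total 1.
Path Plant→Bus4→City (+1); total 2.
Path Plant→Bus2→City (+1); total 3.
Path Plant→Bus1→City (+1); total 4.
Path Plant→Sub3→City (+1); total 5.
Path Plant→Sub4→City (+1); total 6.
No residual Plant→City path; max flow = 6.
Certifying cut of size 6: {Plant→Bus1, Plant→Bus2, Plant→Bus4, Plant→City, Plant→Sub3, Plant→Sub4}.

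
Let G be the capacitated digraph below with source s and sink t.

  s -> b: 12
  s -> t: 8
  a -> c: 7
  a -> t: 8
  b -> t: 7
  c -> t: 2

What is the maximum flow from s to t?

Augment s→t: bottleneck 8, flow now 8.
Augment s→b→t: bottleneck 7, flow now 15.
No augmenting path remains; maximum flow = 15.
In the residual graph, reachable from s: {s, b}.
Min-cut edges: s→t (8), b→t (7); capacity 8 + 7 = 15.
This cut is saturated, so no flow can exceed 15.

15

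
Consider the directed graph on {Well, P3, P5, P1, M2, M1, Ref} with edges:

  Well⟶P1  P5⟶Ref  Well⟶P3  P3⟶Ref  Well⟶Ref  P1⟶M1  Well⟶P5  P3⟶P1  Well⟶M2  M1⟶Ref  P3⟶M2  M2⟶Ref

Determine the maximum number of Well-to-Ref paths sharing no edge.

Assign every edge capacity 1; by Menger, the answer equals the max flow.
Path Well→Ref (+1); total 1.
Path Well→P3→Ref (+1); total 2.
Path Well→P5→Ref (+1); total 3.
Path Well→M2→Ref (+1); total 4.
Path Well→P1→M1→Ref (+1); total 5.
No residual Well→Ref path; max flow = 5.
Certifying cut of size 5: {Well→M2, Well→P1, Well→P3, Well→P5, Well→Ref}.

5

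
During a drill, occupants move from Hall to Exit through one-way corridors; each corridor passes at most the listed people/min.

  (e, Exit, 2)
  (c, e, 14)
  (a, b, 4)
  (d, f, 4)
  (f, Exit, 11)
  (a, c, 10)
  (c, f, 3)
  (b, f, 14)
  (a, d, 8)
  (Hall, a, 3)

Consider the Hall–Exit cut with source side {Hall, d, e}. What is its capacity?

9

Edges leaving {Hall, d, e}: Hall→a (3), d→f (4), e→Exit (2).
Cut capacity = 3 + 4 + 2 = 9.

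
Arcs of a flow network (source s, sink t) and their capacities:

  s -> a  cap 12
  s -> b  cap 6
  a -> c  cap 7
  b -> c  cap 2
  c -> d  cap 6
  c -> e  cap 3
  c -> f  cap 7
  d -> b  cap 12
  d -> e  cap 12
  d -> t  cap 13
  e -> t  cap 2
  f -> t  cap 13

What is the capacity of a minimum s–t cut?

Augment s→a→c→d→t: bottleneck 6, flow now 6.
Augment s→a→c→e→t: bottleneck 1, flow now 7.
Augment s→b→c→e→t: bottleneck 1, flow now 8.
Augment s→b→c→f→t: bottleneck 1, flow now 9.
No augmenting path remains; maximum flow = 9.
By max-flow min-cut, the minimum cut capacity equals the max flow.
In the residual graph, reachable from s: {s, a, b}.
Min-cut edges: a→c (7), b→c (2); capacity 7 + 2 = 9.

9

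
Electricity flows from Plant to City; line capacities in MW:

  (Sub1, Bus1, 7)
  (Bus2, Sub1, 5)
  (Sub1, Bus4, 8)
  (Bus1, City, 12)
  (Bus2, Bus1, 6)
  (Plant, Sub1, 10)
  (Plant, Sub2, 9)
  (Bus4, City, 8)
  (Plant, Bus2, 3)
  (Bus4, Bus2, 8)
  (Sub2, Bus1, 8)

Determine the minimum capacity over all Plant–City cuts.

20

Augment Plant→Bus2→Bus1→City: bottleneck 3, flow now 3.
Augment Plant→Sub2→Bus1→City: bottleneck 8, flow now 11.
Augment Plant→Sub1→Bus1→City: bottleneck 1, flow now 12.
Augment Plant→Sub1→Bus4→City: bottleneck 8, flow now 20.
No augmenting path remains; maximum flow = 20.
By max-flow min-cut, the minimum cut capacity equals the max flow.
In the residual graph, reachable from Plant: {Plant, Bus2, Sub2, Sub1, Bus1}.
Min-cut edges: Sub1→Bus4 (8), Bus1→City (12); capacity 8 + 12 = 20.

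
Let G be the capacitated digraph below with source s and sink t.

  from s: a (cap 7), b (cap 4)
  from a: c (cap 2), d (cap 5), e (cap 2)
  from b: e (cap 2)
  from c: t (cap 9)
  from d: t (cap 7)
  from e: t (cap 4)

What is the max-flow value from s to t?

Augment s→a→c→t: bottleneck 2, flow now 2.
Augment s→a→d→t: bottleneck 5, flow now 7.
Augment s→b→e→t: bottleneck 2, flow now 9.
No augmenting path remains; maximum flow = 9.
In the residual graph, reachable from s: {s, b}.
Min-cut edges: s→a (7), b→e (2); capacity 7 + 2 = 9.
This cut is saturated, so no flow can exceed 9.

9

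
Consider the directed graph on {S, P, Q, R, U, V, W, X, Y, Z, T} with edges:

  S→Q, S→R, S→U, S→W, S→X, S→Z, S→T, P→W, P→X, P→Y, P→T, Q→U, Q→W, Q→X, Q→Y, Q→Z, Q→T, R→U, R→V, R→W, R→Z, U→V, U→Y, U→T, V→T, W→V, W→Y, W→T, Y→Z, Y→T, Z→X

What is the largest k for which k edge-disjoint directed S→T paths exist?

Assign every edge capacity 1; by Menger, the answer equals the max flow.
Path S→T (+1); total 1.
Path S→Q→T (+1); total 2.
Path S→U→T (+1); total 3.
Path S→W→T (+1); total 4.
Path S→R→V→T (+1); total 5.
No residual S→T path; max flow = 5.
Certifying cut of size 5: {S→Q, S→R, S→T, S→U, S→W}.

5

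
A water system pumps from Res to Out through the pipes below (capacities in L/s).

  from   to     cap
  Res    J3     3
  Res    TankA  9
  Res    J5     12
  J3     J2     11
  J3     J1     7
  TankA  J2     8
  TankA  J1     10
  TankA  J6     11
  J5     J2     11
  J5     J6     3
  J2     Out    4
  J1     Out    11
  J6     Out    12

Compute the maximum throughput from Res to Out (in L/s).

Augment Res→J3→J2→Out: bottleneck 3, flow now 3.
Augment Res→TankA→J2→Out: bottleneck 1, flow now 4.
Augment Res→TankA→J1→Out: bottleneck 8, flow now 12.
Augment Res→J5→J6→Out: bottleneck 3, flow now 15.
Augment Res→J5→J2→J3→J1→Out: bottleneck 3, flow now 18. (uses reverse residual edge)
Augment Res→J5→J2→TankA→J6→Out: bottleneck 1, flow now 19. (uses reverse residual edge)
No augmenting path remains; maximum flow = 19.
In the residual graph, reachable from Res: {Res, J5, J2}.
Min-cut edges: Res→J3 (3), Res→TankA (9), J5→J6 (3), J2→Out (4); capacity 3 + 9 + 3 + 4 = 19.
This cut is saturated, so no flow can exceed 19.

19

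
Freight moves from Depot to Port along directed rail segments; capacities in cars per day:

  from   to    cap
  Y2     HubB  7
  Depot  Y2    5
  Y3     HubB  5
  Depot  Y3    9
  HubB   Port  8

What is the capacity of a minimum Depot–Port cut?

Augment Depot→Y2→HubB→Port: bottleneck 5, flow now 5.
Augment Depot→Y3→HubB→Port: bottleneck 3, flow now 8.
No augmenting path remains; maximum flow = 8.
By max-flow min-cut, the minimum cut capacity equals the max flow.
In the residual graph, reachable from Depot: {Depot, Y2, Y3, HubB}.
Min-cut edges: HubB→Port (8); capacity 8 = 8.

8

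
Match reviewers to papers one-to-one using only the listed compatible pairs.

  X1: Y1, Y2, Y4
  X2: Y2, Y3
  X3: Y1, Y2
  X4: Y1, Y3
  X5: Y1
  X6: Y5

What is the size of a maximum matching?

5

Unit-capacity flow: source→left, listed edges, right→sink; max matching = max flow.
Augmenting path X1→Y1 (+1); matched 1.
Augmenting path X2→Y2 (+1); matched 2.
Augmenting path X4→Y3 (+1); matched 3.
Augmenting path X6→Y5 (+1); matched 4.
Augmenting path X3→Y1→X1→Y4 (+1); matched 5.
No augmenting path remains; maximum matching = 5.
König certificate: {X1, X6, Y1, Y2, Y3} is a vertex cover of size 5 (every listed pair touches it), so no matching can be larger.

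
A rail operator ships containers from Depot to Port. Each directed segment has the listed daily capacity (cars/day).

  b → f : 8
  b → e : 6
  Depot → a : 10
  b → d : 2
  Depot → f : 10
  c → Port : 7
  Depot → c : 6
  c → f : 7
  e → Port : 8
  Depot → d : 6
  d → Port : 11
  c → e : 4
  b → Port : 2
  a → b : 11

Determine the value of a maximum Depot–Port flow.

22

Augment Depot→c→Port: bottleneck 6, flow now 6.
Augment Depot→d→Port: bottleneck 6, flow now 12.
Augment Depot→a→b→Port: bottleneck 2, flow now 14.
Augment Depot→a→b→d→Port: bottleneck 2, flow now 16.
Augment Depot→a→b→e→Port: bottleneck 6, flow now 22.
No augmenting path remains; maximum flow = 22.
In the residual graph, reachable from Depot: {Depot, f}.
Min-cut edges: Depot→a (10), Depot→c (6), Depot→d (6); capacity 10 + 6 + 6 = 22.
This cut is saturated, so no flow can exceed 22.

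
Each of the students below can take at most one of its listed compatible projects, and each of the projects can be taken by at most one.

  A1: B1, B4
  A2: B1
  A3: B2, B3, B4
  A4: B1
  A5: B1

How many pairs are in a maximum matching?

3

Unit-capacity flow: source→left, listed edges, right→sink; max matching = max flow.
Augmenting path A1→B1 (+1); matched 1.
Augmenting path A3→B2 (+1); matched 2.
Augmenting path A2→B1→A1→B4 (+1); matched 3.
No augmenting path remains; maximum matching = 3.
König certificate: {A1, A3, B1} is a vertex cover of size 3 (every listed pair touches it), so no matching can be larger.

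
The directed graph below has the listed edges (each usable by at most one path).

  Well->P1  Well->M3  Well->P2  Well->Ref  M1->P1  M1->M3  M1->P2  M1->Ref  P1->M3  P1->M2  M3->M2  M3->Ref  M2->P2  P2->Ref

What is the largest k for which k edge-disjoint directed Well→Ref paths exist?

Assign every edge capacity 1; by Menger, the answer equals the max flow.
Path Well→Ref (+1); total 1.
Path Well→M3→Ref (+1); total 2.
Path Well→P2→Ref (+1); total 3.
No residual Well→Ref path; max flow = 3.
Certifying cut of size 3: {M3→Ref, P2→Ref, Well→Ref}.

3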